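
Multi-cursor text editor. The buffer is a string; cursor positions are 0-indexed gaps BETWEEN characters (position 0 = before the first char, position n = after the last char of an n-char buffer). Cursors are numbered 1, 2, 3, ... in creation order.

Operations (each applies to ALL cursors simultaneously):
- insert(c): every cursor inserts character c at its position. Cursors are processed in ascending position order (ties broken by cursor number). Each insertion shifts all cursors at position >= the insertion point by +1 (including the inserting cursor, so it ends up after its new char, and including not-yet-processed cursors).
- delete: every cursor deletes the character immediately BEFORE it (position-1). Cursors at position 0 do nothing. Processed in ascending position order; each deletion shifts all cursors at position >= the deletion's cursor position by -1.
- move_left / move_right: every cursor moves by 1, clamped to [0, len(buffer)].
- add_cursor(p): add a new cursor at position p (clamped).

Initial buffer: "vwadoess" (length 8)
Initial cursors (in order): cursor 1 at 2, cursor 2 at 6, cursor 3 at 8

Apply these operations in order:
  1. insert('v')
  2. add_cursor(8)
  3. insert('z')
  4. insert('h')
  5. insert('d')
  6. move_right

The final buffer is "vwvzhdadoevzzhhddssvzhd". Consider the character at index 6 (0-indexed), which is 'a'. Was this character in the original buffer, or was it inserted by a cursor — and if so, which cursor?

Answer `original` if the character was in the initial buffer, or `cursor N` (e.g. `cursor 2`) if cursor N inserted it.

After op 1 (insert('v')): buffer="vwvadoevssv" (len 11), cursors c1@3 c2@8 c3@11, authorship ..1....2..3
After op 2 (add_cursor(8)): buffer="vwvadoevssv" (len 11), cursors c1@3 c2@8 c4@8 c3@11, authorship ..1....2..3
After op 3 (insert('z')): buffer="vwvzadoevzzssvz" (len 15), cursors c1@4 c2@11 c4@11 c3@15, authorship ..11....224..33
After op 4 (insert('h')): buffer="vwvzhadoevzzhhssvzh" (len 19), cursors c1@5 c2@14 c4@14 c3@19, authorship ..111....22424..333
After op 5 (insert('d')): buffer="vwvzhdadoevzzhhddssvzhd" (len 23), cursors c1@6 c2@17 c4@17 c3@23, authorship ..1111....2242424..3333
After op 6 (move_right): buffer="vwvzhdadoevzzhhddssvzhd" (len 23), cursors c1@7 c2@18 c4@18 c3@23, authorship ..1111....2242424..3333
Authorship (.=original, N=cursor N): . . 1 1 1 1 . . . . 2 2 4 2 4 2 4 . . 3 3 3 3
Index 6: author = original

Answer: original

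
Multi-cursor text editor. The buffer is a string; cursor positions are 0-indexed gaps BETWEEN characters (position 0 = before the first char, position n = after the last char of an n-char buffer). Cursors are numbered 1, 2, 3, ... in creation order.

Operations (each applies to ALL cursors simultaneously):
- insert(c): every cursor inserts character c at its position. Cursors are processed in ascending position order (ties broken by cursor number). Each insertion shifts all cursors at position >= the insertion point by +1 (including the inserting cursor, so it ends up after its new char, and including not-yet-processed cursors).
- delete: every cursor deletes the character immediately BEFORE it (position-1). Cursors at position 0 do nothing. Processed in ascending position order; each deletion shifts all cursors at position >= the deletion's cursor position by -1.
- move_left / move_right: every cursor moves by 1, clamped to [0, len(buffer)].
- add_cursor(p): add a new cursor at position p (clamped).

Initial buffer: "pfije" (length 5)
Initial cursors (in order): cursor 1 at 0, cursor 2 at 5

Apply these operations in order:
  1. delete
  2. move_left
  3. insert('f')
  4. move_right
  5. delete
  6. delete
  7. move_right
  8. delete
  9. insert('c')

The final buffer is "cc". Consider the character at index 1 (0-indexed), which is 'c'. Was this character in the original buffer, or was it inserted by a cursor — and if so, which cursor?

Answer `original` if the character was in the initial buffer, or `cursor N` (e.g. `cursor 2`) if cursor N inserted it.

After op 1 (delete): buffer="pfij" (len 4), cursors c1@0 c2@4, authorship ....
After op 2 (move_left): buffer="pfij" (len 4), cursors c1@0 c2@3, authorship ....
After op 3 (insert('f')): buffer="fpfifj" (len 6), cursors c1@1 c2@5, authorship 1...2.
After op 4 (move_right): buffer="fpfifj" (len 6), cursors c1@2 c2@6, authorship 1...2.
After op 5 (delete): buffer="ffif" (len 4), cursors c1@1 c2@4, authorship 1..2
After op 6 (delete): buffer="fi" (len 2), cursors c1@0 c2@2, authorship ..
After op 7 (move_right): buffer="fi" (len 2), cursors c1@1 c2@2, authorship ..
After op 8 (delete): buffer="" (len 0), cursors c1@0 c2@0, authorship 
After op 9 (insert('c')): buffer="cc" (len 2), cursors c1@2 c2@2, authorship 12
Authorship (.=original, N=cursor N): 1 2
Index 1: author = 2

Answer: cursor 2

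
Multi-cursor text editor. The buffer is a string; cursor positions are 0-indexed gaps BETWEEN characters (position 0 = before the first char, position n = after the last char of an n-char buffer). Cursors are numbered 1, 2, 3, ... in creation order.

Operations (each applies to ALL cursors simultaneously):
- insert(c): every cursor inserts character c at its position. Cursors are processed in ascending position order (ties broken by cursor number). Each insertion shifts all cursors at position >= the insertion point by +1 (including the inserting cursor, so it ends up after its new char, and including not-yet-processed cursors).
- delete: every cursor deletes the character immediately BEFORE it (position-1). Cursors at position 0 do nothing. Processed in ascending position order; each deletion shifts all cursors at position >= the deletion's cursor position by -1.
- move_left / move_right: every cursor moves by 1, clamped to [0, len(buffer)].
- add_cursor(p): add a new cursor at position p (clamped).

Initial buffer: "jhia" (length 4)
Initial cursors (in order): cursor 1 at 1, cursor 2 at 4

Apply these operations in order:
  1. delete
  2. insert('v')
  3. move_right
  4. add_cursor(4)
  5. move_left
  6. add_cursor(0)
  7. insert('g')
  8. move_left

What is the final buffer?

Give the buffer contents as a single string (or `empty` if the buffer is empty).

After op 1 (delete): buffer="hi" (len 2), cursors c1@0 c2@2, authorship ..
After op 2 (insert('v')): buffer="vhiv" (len 4), cursors c1@1 c2@4, authorship 1..2
After op 3 (move_right): buffer="vhiv" (len 4), cursors c1@2 c2@4, authorship 1..2
After op 4 (add_cursor(4)): buffer="vhiv" (len 4), cursors c1@2 c2@4 c3@4, authorship 1..2
After op 5 (move_left): buffer="vhiv" (len 4), cursors c1@1 c2@3 c3@3, authorship 1..2
After op 6 (add_cursor(0)): buffer="vhiv" (len 4), cursors c4@0 c1@1 c2@3 c3@3, authorship 1..2
After op 7 (insert('g')): buffer="gvghiggv" (len 8), cursors c4@1 c1@3 c2@7 c3@7, authorship 411..232
After op 8 (move_left): buffer="gvghiggv" (len 8), cursors c4@0 c1@2 c2@6 c3@6, authorship 411..232

Answer: gvghiggv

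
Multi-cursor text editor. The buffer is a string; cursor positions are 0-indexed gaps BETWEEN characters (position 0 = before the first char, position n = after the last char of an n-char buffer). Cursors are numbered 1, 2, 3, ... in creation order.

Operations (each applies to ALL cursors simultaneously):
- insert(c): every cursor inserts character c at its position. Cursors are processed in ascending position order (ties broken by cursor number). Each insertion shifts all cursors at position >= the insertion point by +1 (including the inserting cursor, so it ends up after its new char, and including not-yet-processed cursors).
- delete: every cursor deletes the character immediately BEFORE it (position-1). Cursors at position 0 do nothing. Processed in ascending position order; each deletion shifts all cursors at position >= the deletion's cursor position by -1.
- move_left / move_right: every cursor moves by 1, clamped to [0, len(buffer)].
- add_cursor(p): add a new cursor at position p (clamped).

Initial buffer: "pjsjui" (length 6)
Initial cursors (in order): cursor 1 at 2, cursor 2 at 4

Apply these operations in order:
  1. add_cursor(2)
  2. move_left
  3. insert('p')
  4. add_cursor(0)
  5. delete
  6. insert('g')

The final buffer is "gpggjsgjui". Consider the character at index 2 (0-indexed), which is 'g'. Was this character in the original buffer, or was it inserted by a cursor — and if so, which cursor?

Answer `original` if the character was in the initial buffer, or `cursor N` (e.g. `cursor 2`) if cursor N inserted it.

After op 1 (add_cursor(2)): buffer="pjsjui" (len 6), cursors c1@2 c3@2 c2@4, authorship ......
After op 2 (move_left): buffer="pjsjui" (len 6), cursors c1@1 c3@1 c2@3, authorship ......
After op 3 (insert('p')): buffer="pppjspjui" (len 9), cursors c1@3 c3@3 c2@6, authorship .13..2...
After op 4 (add_cursor(0)): buffer="pppjspjui" (len 9), cursors c4@0 c1@3 c3@3 c2@6, authorship .13..2...
After op 5 (delete): buffer="pjsjui" (len 6), cursors c4@0 c1@1 c3@1 c2@3, authorship ......
After op 6 (insert('g')): buffer="gpggjsgjui" (len 10), cursors c4@1 c1@4 c3@4 c2@7, authorship 4.13..2...
Authorship (.=original, N=cursor N): 4 . 1 3 . . 2 . . .
Index 2: author = 1

Answer: cursor 1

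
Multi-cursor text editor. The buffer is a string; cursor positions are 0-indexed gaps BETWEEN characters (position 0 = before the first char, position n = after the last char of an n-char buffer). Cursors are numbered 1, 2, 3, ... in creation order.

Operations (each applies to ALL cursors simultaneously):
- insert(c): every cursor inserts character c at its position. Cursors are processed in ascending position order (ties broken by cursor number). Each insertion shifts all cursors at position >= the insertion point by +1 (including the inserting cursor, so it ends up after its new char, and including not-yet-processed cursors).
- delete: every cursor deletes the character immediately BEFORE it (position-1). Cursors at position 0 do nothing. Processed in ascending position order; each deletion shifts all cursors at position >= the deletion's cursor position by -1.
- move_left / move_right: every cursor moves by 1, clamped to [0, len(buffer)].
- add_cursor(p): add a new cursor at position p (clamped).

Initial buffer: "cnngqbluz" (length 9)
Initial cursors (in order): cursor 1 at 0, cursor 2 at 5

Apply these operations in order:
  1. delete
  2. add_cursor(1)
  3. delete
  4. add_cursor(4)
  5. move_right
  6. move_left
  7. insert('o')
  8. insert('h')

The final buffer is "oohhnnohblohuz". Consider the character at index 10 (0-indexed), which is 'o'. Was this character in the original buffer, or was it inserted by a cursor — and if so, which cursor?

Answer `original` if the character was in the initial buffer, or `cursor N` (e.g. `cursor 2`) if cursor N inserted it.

Answer: cursor 4

Derivation:
After op 1 (delete): buffer="cnngbluz" (len 8), cursors c1@0 c2@4, authorship ........
After op 2 (add_cursor(1)): buffer="cnngbluz" (len 8), cursors c1@0 c3@1 c2@4, authorship ........
After op 3 (delete): buffer="nnbluz" (len 6), cursors c1@0 c3@0 c2@2, authorship ......
After op 4 (add_cursor(4)): buffer="nnbluz" (len 6), cursors c1@0 c3@0 c2@2 c4@4, authorship ......
After op 5 (move_right): buffer="nnbluz" (len 6), cursors c1@1 c3@1 c2@3 c4@5, authorship ......
After op 6 (move_left): buffer="nnbluz" (len 6), cursors c1@0 c3@0 c2@2 c4@4, authorship ......
After op 7 (insert('o')): buffer="oonnoblouz" (len 10), cursors c1@2 c3@2 c2@5 c4@8, authorship 13..2..4..
After op 8 (insert('h')): buffer="oohhnnohblohuz" (len 14), cursors c1@4 c3@4 c2@8 c4@12, authorship 1313..22..44..
Authorship (.=original, N=cursor N): 1 3 1 3 . . 2 2 . . 4 4 . .
Index 10: author = 4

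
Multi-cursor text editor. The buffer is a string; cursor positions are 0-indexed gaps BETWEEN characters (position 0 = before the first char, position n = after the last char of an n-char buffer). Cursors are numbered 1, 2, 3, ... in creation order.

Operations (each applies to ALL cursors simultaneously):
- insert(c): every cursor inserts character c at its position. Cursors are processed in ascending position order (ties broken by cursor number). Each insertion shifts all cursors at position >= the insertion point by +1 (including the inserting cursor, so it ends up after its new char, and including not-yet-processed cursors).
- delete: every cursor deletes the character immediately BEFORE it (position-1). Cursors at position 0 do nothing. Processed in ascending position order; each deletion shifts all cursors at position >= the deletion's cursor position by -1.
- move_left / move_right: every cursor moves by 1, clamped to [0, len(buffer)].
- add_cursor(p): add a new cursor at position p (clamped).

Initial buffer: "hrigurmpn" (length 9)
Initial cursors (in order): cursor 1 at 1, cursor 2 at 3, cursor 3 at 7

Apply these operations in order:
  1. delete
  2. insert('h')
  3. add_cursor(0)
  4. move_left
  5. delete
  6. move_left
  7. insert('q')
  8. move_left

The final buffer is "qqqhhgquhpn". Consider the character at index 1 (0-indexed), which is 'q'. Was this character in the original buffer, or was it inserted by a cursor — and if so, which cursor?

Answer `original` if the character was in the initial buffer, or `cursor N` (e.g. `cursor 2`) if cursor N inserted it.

After op 1 (delete): buffer="rgurpn" (len 6), cursors c1@0 c2@1 c3@4, authorship ......
After op 2 (insert('h')): buffer="hrhgurhpn" (len 9), cursors c1@1 c2@3 c3@7, authorship 1.2...3..
After op 3 (add_cursor(0)): buffer="hrhgurhpn" (len 9), cursors c4@0 c1@1 c2@3 c3@7, authorship 1.2...3..
After op 4 (move_left): buffer="hrhgurhpn" (len 9), cursors c1@0 c4@0 c2@2 c3@6, authorship 1.2...3..
After op 5 (delete): buffer="hhguhpn" (len 7), cursors c1@0 c4@0 c2@1 c3@4, authorship 12..3..
After op 6 (move_left): buffer="hhguhpn" (len 7), cursors c1@0 c2@0 c4@0 c3@3, authorship 12..3..
After op 7 (insert('q')): buffer="qqqhhgquhpn" (len 11), cursors c1@3 c2@3 c4@3 c3@7, authorship 12412.3.3..
After op 8 (move_left): buffer="qqqhhgquhpn" (len 11), cursors c1@2 c2@2 c4@2 c3@6, authorship 12412.3.3..
Authorship (.=original, N=cursor N): 1 2 4 1 2 . 3 . 3 . .
Index 1: author = 2

Answer: cursor 2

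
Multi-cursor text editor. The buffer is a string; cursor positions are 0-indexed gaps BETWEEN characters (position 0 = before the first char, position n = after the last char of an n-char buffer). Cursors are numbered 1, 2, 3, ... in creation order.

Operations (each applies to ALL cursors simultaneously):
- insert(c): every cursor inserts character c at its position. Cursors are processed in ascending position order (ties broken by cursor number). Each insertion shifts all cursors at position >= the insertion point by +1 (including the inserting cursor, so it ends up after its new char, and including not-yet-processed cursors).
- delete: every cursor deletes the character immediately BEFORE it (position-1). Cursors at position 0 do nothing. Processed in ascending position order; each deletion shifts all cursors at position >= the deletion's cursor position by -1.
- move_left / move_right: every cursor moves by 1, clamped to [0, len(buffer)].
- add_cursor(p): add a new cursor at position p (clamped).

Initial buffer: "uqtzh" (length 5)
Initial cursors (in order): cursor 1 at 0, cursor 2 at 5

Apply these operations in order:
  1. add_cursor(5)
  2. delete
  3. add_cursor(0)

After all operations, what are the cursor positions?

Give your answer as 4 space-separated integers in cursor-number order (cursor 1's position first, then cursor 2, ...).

Answer: 0 3 3 0

Derivation:
After op 1 (add_cursor(5)): buffer="uqtzh" (len 5), cursors c1@0 c2@5 c3@5, authorship .....
After op 2 (delete): buffer="uqt" (len 3), cursors c1@0 c2@3 c3@3, authorship ...
After op 3 (add_cursor(0)): buffer="uqt" (len 3), cursors c1@0 c4@0 c2@3 c3@3, authorship ...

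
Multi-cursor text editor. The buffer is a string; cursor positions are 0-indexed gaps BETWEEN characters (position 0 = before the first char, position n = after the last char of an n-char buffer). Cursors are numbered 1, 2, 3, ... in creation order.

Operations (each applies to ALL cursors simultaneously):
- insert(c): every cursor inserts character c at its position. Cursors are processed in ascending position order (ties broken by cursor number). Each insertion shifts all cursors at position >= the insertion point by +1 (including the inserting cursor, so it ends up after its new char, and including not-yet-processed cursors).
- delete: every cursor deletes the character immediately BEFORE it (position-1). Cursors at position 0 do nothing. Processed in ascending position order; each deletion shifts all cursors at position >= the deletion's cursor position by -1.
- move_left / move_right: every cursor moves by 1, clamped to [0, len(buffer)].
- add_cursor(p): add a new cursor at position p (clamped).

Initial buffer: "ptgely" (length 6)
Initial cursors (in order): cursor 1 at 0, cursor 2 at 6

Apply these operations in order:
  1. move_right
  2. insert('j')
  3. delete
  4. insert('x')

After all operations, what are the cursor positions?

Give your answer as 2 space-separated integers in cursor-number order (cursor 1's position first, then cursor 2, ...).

After op 1 (move_right): buffer="ptgely" (len 6), cursors c1@1 c2@6, authorship ......
After op 2 (insert('j')): buffer="pjtgelyj" (len 8), cursors c1@2 c2@8, authorship .1.....2
After op 3 (delete): buffer="ptgely" (len 6), cursors c1@1 c2@6, authorship ......
After op 4 (insert('x')): buffer="pxtgelyx" (len 8), cursors c1@2 c2@8, authorship .1.....2

Answer: 2 8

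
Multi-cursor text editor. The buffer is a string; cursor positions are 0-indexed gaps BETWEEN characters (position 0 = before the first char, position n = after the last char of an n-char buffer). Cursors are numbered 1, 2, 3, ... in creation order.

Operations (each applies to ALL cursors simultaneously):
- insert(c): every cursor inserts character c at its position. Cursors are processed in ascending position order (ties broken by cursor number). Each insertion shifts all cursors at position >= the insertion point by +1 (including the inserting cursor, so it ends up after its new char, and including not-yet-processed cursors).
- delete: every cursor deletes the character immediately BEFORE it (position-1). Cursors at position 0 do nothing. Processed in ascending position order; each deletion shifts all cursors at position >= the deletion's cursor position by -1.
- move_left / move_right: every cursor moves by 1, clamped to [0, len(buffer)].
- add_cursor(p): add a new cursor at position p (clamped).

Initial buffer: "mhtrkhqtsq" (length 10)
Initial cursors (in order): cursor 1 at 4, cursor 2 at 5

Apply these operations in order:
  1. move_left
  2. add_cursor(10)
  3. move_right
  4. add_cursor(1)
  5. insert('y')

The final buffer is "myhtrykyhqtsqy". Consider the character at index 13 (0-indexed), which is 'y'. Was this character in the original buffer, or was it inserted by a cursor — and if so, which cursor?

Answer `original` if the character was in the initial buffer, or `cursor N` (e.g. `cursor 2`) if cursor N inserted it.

Answer: cursor 3

Derivation:
After op 1 (move_left): buffer="mhtrkhqtsq" (len 10), cursors c1@3 c2@4, authorship ..........
After op 2 (add_cursor(10)): buffer="mhtrkhqtsq" (len 10), cursors c1@3 c2@4 c3@10, authorship ..........
After op 3 (move_right): buffer="mhtrkhqtsq" (len 10), cursors c1@4 c2@5 c3@10, authorship ..........
After op 4 (add_cursor(1)): buffer="mhtrkhqtsq" (len 10), cursors c4@1 c1@4 c2@5 c3@10, authorship ..........
After op 5 (insert('y')): buffer="myhtrykyhqtsqy" (len 14), cursors c4@2 c1@6 c2@8 c3@14, authorship .4...1.2.....3
Authorship (.=original, N=cursor N): . 4 . . . 1 . 2 . . . . . 3
Index 13: author = 3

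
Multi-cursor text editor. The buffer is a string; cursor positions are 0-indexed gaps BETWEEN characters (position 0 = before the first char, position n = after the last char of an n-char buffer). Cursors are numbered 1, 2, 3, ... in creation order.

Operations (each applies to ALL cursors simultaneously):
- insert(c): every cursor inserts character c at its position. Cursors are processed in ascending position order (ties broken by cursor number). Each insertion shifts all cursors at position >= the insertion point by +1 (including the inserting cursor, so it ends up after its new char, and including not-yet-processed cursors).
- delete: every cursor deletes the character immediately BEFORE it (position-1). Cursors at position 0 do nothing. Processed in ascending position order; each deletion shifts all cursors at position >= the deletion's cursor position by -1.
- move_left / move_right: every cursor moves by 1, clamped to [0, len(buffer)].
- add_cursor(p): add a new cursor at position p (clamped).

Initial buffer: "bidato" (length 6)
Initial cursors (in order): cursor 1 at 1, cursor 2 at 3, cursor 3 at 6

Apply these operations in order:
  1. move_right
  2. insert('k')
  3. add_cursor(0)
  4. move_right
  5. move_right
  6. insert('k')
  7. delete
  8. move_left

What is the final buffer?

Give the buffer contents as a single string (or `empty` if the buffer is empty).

Answer: bikdaktok

Derivation:
After op 1 (move_right): buffer="bidato" (len 6), cursors c1@2 c2@4 c3@6, authorship ......
After op 2 (insert('k')): buffer="bikdaktok" (len 9), cursors c1@3 c2@6 c3@9, authorship ..1..2..3
After op 3 (add_cursor(0)): buffer="bikdaktok" (len 9), cursors c4@0 c1@3 c2@6 c3@9, authorship ..1..2..3
After op 4 (move_right): buffer="bikdaktok" (len 9), cursors c4@1 c1@4 c2@7 c3@9, authorship ..1..2..3
After op 5 (move_right): buffer="bikdaktok" (len 9), cursors c4@2 c1@5 c2@8 c3@9, authorship ..1..2..3
After op 6 (insert('k')): buffer="bikkdakktokkk" (len 13), cursors c4@3 c1@7 c2@11 c3@13, authorship ..41..12..233
After op 7 (delete): buffer="bikdaktok" (len 9), cursors c4@2 c1@5 c2@8 c3@9, authorship ..1..2..3
After op 8 (move_left): buffer="bikdaktok" (len 9), cursors c4@1 c1@4 c2@7 c3@8, authorship ..1..2..3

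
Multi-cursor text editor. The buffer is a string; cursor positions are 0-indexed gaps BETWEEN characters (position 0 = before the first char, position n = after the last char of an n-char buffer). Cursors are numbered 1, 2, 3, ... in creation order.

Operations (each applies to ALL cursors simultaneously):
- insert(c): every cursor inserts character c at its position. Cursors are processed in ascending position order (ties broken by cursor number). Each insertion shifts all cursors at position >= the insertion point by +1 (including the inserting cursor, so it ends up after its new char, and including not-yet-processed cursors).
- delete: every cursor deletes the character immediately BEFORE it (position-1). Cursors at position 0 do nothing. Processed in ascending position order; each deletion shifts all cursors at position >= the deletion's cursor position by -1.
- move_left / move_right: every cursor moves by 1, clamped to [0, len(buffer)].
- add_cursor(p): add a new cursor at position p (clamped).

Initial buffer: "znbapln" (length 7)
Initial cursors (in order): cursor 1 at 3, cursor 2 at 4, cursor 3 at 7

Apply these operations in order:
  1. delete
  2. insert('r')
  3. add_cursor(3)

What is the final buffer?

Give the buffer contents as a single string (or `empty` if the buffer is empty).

After op 1 (delete): buffer="znpl" (len 4), cursors c1@2 c2@2 c3@4, authorship ....
After op 2 (insert('r')): buffer="znrrplr" (len 7), cursors c1@4 c2@4 c3@7, authorship ..12..3
After op 3 (add_cursor(3)): buffer="znrrplr" (len 7), cursors c4@3 c1@4 c2@4 c3@7, authorship ..12..3

Answer: znrrplr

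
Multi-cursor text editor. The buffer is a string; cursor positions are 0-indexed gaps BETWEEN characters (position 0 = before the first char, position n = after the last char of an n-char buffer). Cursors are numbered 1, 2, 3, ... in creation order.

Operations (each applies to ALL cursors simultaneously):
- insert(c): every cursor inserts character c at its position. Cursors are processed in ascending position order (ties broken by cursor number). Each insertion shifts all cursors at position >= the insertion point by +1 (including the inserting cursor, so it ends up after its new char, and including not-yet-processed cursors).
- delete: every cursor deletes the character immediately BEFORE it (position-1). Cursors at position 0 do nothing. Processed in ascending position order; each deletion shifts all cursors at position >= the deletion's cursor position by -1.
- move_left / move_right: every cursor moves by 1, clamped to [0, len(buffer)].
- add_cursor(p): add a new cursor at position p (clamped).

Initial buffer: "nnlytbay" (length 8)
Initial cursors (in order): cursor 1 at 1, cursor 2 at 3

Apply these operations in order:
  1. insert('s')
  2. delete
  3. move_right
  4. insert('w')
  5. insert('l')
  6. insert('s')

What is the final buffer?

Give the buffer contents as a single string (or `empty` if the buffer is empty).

Answer: nnwlslywlstbay

Derivation:
After op 1 (insert('s')): buffer="nsnlsytbay" (len 10), cursors c1@2 c2@5, authorship .1..2.....
After op 2 (delete): buffer="nnlytbay" (len 8), cursors c1@1 c2@3, authorship ........
After op 3 (move_right): buffer="nnlytbay" (len 8), cursors c1@2 c2@4, authorship ........
After op 4 (insert('w')): buffer="nnwlywtbay" (len 10), cursors c1@3 c2@6, authorship ..1..2....
After op 5 (insert('l')): buffer="nnwllywltbay" (len 12), cursors c1@4 c2@8, authorship ..11..22....
After op 6 (insert('s')): buffer="nnwlslywlstbay" (len 14), cursors c1@5 c2@10, authorship ..111..222....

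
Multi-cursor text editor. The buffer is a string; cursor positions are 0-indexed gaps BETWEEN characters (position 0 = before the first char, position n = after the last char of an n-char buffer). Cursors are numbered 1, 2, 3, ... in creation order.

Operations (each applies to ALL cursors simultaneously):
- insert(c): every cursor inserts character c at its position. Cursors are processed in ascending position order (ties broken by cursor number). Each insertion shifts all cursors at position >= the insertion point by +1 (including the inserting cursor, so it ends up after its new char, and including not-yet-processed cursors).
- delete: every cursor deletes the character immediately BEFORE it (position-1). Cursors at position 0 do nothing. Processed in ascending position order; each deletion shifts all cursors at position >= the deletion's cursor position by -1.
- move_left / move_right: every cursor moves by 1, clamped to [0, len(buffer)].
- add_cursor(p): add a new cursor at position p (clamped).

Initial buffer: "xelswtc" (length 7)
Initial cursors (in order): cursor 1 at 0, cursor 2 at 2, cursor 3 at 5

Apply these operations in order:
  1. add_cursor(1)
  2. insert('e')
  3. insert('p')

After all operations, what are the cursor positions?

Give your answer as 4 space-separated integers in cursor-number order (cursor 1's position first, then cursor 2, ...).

Answer: 2 8 13 5

Derivation:
After op 1 (add_cursor(1)): buffer="xelswtc" (len 7), cursors c1@0 c4@1 c2@2 c3@5, authorship .......
After op 2 (insert('e')): buffer="exeeelswetc" (len 11), cursors c1@1 c4@3 c2@5 c3@9, authorship 1.4.2...3..
After op 3 (insert('p')): buffer="epxepeeplsweptc" (len 15), cursors c1@2 c4@5 c2@8 c3@13, authorship 11.44.22...33..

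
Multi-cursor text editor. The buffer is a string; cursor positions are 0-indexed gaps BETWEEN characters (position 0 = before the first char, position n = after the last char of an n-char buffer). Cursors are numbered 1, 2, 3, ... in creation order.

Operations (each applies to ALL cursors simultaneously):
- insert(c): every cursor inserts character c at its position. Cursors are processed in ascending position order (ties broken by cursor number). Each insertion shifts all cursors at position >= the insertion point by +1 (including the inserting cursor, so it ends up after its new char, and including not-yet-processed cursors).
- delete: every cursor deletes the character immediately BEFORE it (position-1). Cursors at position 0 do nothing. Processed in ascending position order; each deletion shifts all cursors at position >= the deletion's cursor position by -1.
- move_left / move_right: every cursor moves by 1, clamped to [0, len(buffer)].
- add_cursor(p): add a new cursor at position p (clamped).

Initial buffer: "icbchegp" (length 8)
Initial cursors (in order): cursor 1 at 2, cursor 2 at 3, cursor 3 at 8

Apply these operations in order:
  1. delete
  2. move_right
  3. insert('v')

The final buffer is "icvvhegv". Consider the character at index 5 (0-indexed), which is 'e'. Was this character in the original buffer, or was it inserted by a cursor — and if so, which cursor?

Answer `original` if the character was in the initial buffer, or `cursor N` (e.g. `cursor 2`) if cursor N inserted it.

After op 1 (delete): buffer="icheg" (len 5), cursors c1@1 c2@1 c3@5, authorship .....
After op 2 (move_right): buffer="icheg" (len 5), cursors c1@2 c2@2 c3@5, authorship .....
After op 3 (insert('v')): buffer="icvvhegv" (len 8), cursors c1@4 c2@4 c3@8, authorship ..12...3
Authorship (.=original, N=cursor N): . . 1 2 . . . 3
Index 5: author = original

Answer: original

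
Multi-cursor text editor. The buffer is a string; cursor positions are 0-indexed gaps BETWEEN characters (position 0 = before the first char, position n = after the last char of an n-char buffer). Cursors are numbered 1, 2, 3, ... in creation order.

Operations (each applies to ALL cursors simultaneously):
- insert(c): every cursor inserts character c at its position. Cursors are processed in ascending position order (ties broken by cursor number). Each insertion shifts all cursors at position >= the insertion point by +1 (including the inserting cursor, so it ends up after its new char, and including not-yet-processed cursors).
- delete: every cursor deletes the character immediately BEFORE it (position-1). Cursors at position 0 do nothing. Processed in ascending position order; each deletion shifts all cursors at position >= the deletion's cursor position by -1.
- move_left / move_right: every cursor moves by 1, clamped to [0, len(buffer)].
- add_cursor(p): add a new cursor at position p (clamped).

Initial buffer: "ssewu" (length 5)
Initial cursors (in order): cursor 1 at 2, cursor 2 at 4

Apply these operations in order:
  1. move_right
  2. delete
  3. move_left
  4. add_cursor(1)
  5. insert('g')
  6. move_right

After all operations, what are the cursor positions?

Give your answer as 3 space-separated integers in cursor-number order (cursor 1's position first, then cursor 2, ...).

Answer: 4 6 4

Derivation:
After op 1 (move_right): buffer="ssewu" (len 5), cursors c1@3 c2@5, authorship .....
After op 2 (delete): buffer="ssw" (len 3), cursors c1@2 c2@3, authorship ...
After op 3 (move_left): buffer="ssw" (len 3), cursors c1@1 c2@2, authorship ...
After op 4 (add_cursor(1)): buffer="ssw" (len 3), cursors c1@1 c3@1 c2@2, authorship ...
After op 5 (insert('g')): buffer="sggsgw" (len 6), cursors c1@3 c3@3 c2@5, authorship .13.2.
After op 6 (move_right): buffer="sggsgw" (len 6), cursors c1@4 c3@4 c2@6, authorship .13.2.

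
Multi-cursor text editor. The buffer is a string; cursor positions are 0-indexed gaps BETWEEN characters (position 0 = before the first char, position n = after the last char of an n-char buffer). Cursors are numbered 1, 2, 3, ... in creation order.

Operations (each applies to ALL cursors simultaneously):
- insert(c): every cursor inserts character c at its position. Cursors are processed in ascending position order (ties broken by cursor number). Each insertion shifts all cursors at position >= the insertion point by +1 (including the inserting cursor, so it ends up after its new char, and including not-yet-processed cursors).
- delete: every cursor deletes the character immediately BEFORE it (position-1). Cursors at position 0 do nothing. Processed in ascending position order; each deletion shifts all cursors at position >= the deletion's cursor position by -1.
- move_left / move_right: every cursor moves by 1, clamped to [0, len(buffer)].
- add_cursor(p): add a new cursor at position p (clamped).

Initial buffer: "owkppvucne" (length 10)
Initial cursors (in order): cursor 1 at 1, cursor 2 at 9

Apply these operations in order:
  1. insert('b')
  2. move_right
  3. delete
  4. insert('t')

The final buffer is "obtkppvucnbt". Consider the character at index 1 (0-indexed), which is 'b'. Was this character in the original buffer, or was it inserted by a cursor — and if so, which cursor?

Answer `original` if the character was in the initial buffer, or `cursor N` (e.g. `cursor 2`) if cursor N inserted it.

Answer: cursor 1

Derivation:
After op 1 (insert('b')): buffer="obwkppvucnbe" (len 12), cursors c1@2 c2@11, authorship .1........2.
After op 2 (move_right): buffer="obwkppvucnbe" (len 12), cursors c1@3 c2@12, authorship .1........2.
After op 3 (delete): buffer="obkppvucnb" (len 10), cursors c1@2 c2@10, authorship .1.......2
After op 4 (insert('t')): buffer="obtkppvucnbt" (len 12), cursors c1@3 c2@12, authorship .11.......22
Authorship (.=original, N=cursor N): . 1 1 . . . . . . . 2 2
Index 1: author = 1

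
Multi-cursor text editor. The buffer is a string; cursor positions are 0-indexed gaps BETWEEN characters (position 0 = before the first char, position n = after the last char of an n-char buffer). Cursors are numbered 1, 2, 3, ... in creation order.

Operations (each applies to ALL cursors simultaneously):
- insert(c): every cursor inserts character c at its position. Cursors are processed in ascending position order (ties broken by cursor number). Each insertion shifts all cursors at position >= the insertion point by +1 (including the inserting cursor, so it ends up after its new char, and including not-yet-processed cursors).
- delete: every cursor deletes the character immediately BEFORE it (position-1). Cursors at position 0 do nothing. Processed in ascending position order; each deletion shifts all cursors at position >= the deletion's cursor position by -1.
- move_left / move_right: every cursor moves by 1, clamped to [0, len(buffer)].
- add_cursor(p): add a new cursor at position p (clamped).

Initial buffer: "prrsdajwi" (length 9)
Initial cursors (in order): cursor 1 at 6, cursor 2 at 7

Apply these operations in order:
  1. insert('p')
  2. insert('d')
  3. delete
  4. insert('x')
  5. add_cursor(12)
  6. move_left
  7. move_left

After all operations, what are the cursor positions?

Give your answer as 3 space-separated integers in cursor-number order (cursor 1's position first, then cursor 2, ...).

After op 1 (insert('p')): buffer="prrsdapjpwi" (len 11), cursors c1@7 c2@9, authorship ......1.2..
After op 2 (insert('d')): buffer="prrsdapdjpdwi" (len 13), cursors c1@8 c2@11, authorship ......11.22..
After op 3 (delete): buffer="prrsdapjpwi" (len 11), cursors c1@7 c2@9, authorship ......1.2..
After op 4 (insert('x')): buffer="prrsdapxjpxwi" (len 13), cursors c1@8 c2@11, authorship ......11.22..
After op 5 (add_cursor(12)): buffer="prrsdapxjpxwi" (len 13), cursors c1@8 c2@11 c3@12, authorship ......11.22..
After op 6 (move_left): buffer="prrsdapxjpxwi" (len 13), cursors c1@7 c2@10 c3@11, authorship ......11.22..
After op 7 (move_left): buffer="prrsdapxjpxwi" (len 13), cursors c1@6 c2@9 c3@10, authorship ......11.22..

Answer: 6 9 10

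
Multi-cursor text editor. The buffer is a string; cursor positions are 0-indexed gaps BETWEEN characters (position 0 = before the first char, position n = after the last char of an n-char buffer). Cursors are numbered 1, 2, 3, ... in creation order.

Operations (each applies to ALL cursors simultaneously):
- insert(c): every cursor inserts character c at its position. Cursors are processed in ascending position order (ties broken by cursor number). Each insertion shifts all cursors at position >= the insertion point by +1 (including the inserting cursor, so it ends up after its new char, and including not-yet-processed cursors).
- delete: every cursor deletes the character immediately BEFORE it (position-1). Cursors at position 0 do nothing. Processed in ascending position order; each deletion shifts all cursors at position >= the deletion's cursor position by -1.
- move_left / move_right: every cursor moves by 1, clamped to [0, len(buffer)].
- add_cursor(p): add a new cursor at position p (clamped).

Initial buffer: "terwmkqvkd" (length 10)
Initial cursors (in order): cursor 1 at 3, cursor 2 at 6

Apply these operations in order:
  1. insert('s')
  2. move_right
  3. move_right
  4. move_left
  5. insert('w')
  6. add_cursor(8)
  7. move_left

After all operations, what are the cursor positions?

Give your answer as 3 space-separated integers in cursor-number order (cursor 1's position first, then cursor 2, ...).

Answer: 5 10 7

Derivation:
After op 1 (insert('s')): buffer="terswmksqvkd" (len 12), cursors c1@4 c2@8, authorship ...1...2....
After op 2 (move_right): buffer="terswmksqvkd" (len 12), cursors c1@5 c2@9, authorship ...1...2....
After op 3 (move_right): buffer="terswmksqvkd" (len 12), cursors c1@6 c2@10, authorship ...1...2....
After op 4 (move_left): buffer="terswmksqvkd" (len 12), cursors c1@5 c2@9, authorship ...1...2....
After op 5 (insert('w')): buffer="terswwmksqwvkd" (len 14), cursors c1@6 c2@11, authorship ...1.1..2.2...
After op 6 (add_cursor(8)): buffer="terswwmksqwvkd" (len 14), cursors c1@6 c3@8 c2@11, authorship ...1.1..2.2...
After op 7 (move_left): buffer="terswwmksqwvkd" (len 14), cursors c1@5 c3@7 c2@10, authorship ...1.1..2.2...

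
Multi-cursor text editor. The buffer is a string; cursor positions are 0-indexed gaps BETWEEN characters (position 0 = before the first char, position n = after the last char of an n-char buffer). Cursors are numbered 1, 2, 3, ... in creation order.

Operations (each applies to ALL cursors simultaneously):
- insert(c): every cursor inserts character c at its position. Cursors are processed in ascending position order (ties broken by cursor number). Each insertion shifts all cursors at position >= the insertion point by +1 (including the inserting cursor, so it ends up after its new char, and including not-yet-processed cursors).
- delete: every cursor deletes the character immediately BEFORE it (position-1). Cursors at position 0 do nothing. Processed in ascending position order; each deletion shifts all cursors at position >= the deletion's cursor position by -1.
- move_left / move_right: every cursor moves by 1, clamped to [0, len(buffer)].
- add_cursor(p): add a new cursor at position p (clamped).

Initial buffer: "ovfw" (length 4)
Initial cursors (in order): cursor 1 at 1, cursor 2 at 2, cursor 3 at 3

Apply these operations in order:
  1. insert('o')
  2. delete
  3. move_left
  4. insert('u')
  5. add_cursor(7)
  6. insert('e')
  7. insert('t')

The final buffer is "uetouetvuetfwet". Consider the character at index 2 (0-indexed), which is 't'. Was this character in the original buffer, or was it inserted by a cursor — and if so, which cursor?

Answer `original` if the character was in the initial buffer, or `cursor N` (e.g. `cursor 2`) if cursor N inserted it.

Answer: cursor 1

Derivation:
After op 1 (insert('o')): buffer="oovofow" (len 7), cursors c1@2 c2@4 c3@6, authorship .1.2.3.
After op 2 (delete): buffer="ovfw" (len 4), cursors c1@1 c2@2 c3@3, authorship ....
After op 3 (move_left): buffer="ovfw" (len 4), cursors c1@0 c2@1 c3@2, authorship ....
After op 4 (insert('u')): buffer="uouvufw" (len 7), cursors c1@1 c2@3 c3@5, authorship 1.2.3..
After op 5 (add_cursor(7)): buffer="uouvufw" (len 7), cursors c1@1 c2@3 c3@5 c4@7, authorship 1.2.3..
After op 6 (insert('e')): buffer="ueouevuefwe" (len 11), cursors c1@2 c2@5 c3@8 c4@11, authorship 11.22.33..4
After op 7 (insert('t')): buffer="uetouetvuetfwet" (len 15), cursors c1@3 c2@7 c3@11 c4@15, authorship 111.222.333..44
Authorship (.=original, N=cursor N): 1 1 1 . 2 2 2 . 3 3 3 . . 4 4
Index 2: author = 1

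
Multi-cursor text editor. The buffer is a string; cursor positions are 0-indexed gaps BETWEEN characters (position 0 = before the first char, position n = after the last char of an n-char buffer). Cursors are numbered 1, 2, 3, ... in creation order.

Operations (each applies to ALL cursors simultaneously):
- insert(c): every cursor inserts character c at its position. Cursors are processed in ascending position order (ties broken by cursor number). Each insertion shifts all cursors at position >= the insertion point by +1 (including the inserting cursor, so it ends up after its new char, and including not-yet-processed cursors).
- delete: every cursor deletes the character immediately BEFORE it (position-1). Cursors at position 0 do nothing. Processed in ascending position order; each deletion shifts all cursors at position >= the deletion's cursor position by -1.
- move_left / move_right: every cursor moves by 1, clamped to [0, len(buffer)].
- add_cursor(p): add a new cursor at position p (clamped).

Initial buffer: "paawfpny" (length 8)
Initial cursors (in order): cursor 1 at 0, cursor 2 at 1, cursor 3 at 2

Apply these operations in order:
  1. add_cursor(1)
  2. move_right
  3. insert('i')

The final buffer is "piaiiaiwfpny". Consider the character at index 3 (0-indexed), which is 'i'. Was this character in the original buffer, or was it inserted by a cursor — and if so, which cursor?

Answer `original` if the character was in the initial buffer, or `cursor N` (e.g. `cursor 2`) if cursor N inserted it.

After op 1 (add_cursor(1)): buffer="paawfpny" (len 8), cursors c1@0 c2@1 c4@1 c3@2, authorship ........
After op 2 (move_right): buffer="paawfpny" (len 8), cursors c1@1 c2@2 c4@2 c3@3, authorship ........
After op 3 (insert('i')): buffer="piaiiaiwfpny" (len 12), cursors c1@2 c2@5 c4@5 c3@7, authorship .1.24.3.....
Authorship (.=original, N=cursor N): . 1 . 2 4 . 3 . . . . .
Index 3: author = 2

Answer: cursor 2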